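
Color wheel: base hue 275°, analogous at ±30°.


Base hue: 275°
Left analog: (275 - 30) mod 360 = 245°
Right analog: (275 + 30) mod 360 = 305°
Analogous hues = 245° and 305°


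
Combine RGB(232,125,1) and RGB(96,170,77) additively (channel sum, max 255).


Additive: each channel = min(255, C₁+C₂)
R: 232+96 = 328 → 255
G: 125+170 = 295 → 255
B: 1+77 = 78 → 78
= RGB(255, 255, 78)


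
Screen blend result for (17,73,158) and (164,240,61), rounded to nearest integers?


Screen: C = 255 - (255-A)×(255-B)/255, rounded to nearest integer
R: 255 - (255-17)×(255-164)/255 = 255 - 21658/255 ≈ 255 - 84.933 = 170.067 → 170
G: 255 - (255-73)×(255-240)/255 = 255 - 2730/255 ≈ 255 - 10.706 = 244.294 → 244
B: 255 - (255-158)×(255-61)/255 = 255 - 18818/255 ≈ 255 - 73.796 = 181.204 → 181
= RGB(170, 244, 181)


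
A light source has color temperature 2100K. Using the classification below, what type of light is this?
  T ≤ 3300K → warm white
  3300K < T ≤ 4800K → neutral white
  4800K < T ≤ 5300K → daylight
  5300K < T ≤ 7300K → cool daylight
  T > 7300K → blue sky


Temperature: 2100K
2100K ≤ 3300K → warm white
Classification: warm white


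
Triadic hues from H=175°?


Triadic: equally spaced at 120° intervals
H1 = 175°
H2 = (175 + 120) mod 360 = 295°
H3 = (175 + 240) mod 360 = 55°
Triadic = 175°, 295°, 55°


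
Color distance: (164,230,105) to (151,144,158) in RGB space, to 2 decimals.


d = √[(R₁-R₂)² + (G₁-G₂)² + (B₁-B₂)²]
d = √[(164-151)² + (230-144)² + (105-158)²]
d = √[169 + 7396 + 2809]
d = √10374
d ≈ 101.85


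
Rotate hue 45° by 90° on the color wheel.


New hue = (H + rotation) mod 360
New hue = (45 + 90) mod 360
= 135 mod 360
= 135°


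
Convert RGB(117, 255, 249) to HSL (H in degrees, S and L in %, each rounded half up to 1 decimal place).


Normalize: R'=117/255≈0.4588, G'=255/255≈1.0000, B'=249/255≈0.9765
Max=255/255, Min=117/255, Δ=Max-Min=138/255
L = (Max+Min)/2 = (255+117)/510 = 372/510 = 0.72941… → L = 72.9%
L > 0.5 → S = Δ/(2-Max-Min) = 138/(510-255-117) = 138/138 = 1 → S = 100.0%
(the 1/255 factors cancel in S and H, so raw channel differences can be used)
Max is G' → H = 60 × ((B-R)/Δ + 2) = 60 × ((249-117)/138 + 2)
  132/138 + 2 = 0.9565… + 2 = 2.9565…
  H = 60 × 2.9565… = 177.391…° → H = 177.4°
= HSL(177.4°, 100.0%, 72.9%)


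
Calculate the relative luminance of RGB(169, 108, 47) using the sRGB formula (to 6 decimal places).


Linearize each channel (sRGB transfer function): c = v/255; c_lin = c/12.92 if c ≤ 0.04045, else ((c+0.055)/1.055)^2.4
  R: 169/255 ≈ 0.662745 > 0.04045 → ((0.662745+0.055)/1.055)^2.4 ≈ 0.396755
  G: 108/255 ≈ 0.423529 > 0.04045 → ((0.423529+0.055)/1.055)^2.4 ≈ 0.149960
  B: 47/255 ≈ 0.184314 > 0.04045 → ((0.184314+0.055)/1.055)^2.4 ≈ 0.028426
R_lin = 0.396755, G_lin = 0.149960, B_lin = 0.028426
L = 0.2126×R + 0.7152×G + 0.0722×B
L = 0.2126×0.396755 + 0.7152×0.149960 + 0.0722×0.028426
L ≈ 0.193654


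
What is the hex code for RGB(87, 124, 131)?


R = 87 → 57 (hex)
G = 124 → 7C (hex)
B = 131 → 83 (hex)
Hex = #577C83


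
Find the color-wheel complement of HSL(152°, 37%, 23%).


Complement = opposite side of color wheel = hue + 180°
H' = (152 + 180) mod 360 = 332°
S and L unchanged.
= HSL(332°, 37%, 23%)


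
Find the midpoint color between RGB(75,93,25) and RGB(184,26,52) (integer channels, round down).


Midpoint: each channel = ⌊(C₁+C₂)/2⌋
R: ⌊(75+184)/2⌋ = 129
G: ⌊(93+26)/2⌋ = 59
B: ⌊(25+52)/2⌋ = 38
= RGB(129, 59, 38)


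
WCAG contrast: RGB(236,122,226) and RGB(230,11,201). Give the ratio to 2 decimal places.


Linearize each sRGB channel c=v/255: c/12.92 if c ≤ 0.04045 else ((c+0.055)/1.055)^2.4
L = 0.2126×R_lin + 0.7152×G_lin + 0.0722×B_lin
Color 1 (236,122,226):
  R=236: 236/255≈0.9255 > 0.04045 → ((0.9255+0.055)/1.055)^2.4 ≈ 0.83880
  G=122: 122/255≈0.4784 > 0.04045 → ((0.4784+0.055)/1.055)^2.4 ≈ 0.19462
  B=226: 226/255≈0.8863 > 0.04045 → ((0.8863+0.055)/1.055)^2.4 ≈ 0.76052
  L1 = 0.2126×0.83880 + 0.7152×0.19462 + 0.0722×0.76052 ≈ 0.37243
Color 2 (230,11,201):
  R=230: 230/255≈0.9020 > 0.04045 → ((0.9020+0.055)/1.055)^2.4 ≈ 0.79130
  G=11: 11/255≈0.0431 > 0.04045 → ((0.0431+0.055)/1.055)^2.4 ≈ 0.00335
  B=201: 201/255≈0.7882 > 0.04045 → ((0.7882+0.055)/1.055)^2.4 ≈ 0.58408
  L2 = 0.2126×0.79130 + 0.7152×0.00335 + 0.0722×0.58408 ≈ 0.21279
Lighter = 0.37243, Darker = 0.21279
Ratio = (L_lighter + 0.05) / (L_darker + 0.05)
Ratio = (0.37243 + 0.05) / (0.21279 + 0.05) = 0.42243 / 0.26279 ≈ 1.6075
Ratio ≈ 1.61:1


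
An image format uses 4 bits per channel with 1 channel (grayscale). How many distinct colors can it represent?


Total bits = 4 bits/channel × 1 channels = 4 bits
Distinct colors = 2^4
= 16 colors


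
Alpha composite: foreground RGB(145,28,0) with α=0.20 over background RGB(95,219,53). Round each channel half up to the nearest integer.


C = α×F + (1-α)×B, with 1-α = 0.80
R: 0.20×145 + 0.80×95 = 29.00 + 76.00 = 105.00 → 105
G: 0.20×28 + 0.80×219 = 5.60 + 175.20 = 180.80 → 181
B: 0.20×0 + 0.80×53 = 0.00 + 42.40 = 42.40 → 42
= RGB(105, 181, 42)


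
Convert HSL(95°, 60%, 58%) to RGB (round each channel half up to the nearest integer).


H=95°, S=0.60, L=0.58
C = (1-|2L-1|)×S = (1-|0.16|)×0.60 = 0.504
H' = H/60 = 95/60 ≈ 1.5833; X = C×(1-|H' mod 2 - 1|) = 0.21
m = L - C/2 = 0.58 - 0.252 = 0.328
Sector ⌊H'⌋ = 1 → (R',G',B') = (0.21, 0.504, 0.0)
RGB = ((R'+m)×255, (G'+m)×255, (B'+m)×255) = (137.19, 212.16, 83.64)
Round half up → RGB(137, 212, 84)


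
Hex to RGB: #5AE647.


5A → 90 (R)
E6 → 230 (G)
47 → 71 (B)
= RGB(90, 230, 71)


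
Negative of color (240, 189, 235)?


Invert: (255-R, 255-G, 255-B)
R: 255-240 = 15
G: 255-189 = 66
B: 255-235 = 20
= RGB(15, 66, 20)


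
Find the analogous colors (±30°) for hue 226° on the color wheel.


Base hue: 226°
Left analog: (226 - 30) mod 360 = 196°
Right analog: (226 + 30) mod 360 = 256°
Analogous hues = 196° and 256°


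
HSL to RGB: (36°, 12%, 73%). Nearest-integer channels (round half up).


H=36°, S=0.12, L=0.73
C = (1-|2L-1|)×S = (1-|0.46|)×0.12 = 0.0648
H' = H/60 = 36/60 ≈ 0.6000; X = C×(1-|H' mod 2 - 1|) = 0.03888
m = L - C/2 = 0.73 - 0.0324 = 0.6976
Sector ⌊H'⌋ = 0 → (R',G',B') = (0.0648, 0.03888, 0.0)
RGB = ((R'+m)×255, (G'+m)×255, (B'+m)×255) = (194.412, 187.8024, 177.888)
Round half up → RGB(194, 188, 178)


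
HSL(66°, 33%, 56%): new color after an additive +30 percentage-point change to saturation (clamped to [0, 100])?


Original S = 33%
Adjustment = +30 percentage points
New S = 33 + (30) = 63
Clamp to [0, 100] → 63
= HSL(66°, 63%, 56%)


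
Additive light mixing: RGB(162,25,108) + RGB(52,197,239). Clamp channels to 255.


Additive: each channel = min(255, C₁+C₂)
R: 162+52 = 214 → 214
G: 25+197 = 222 → 222
B: 108+239 = 347 → 255
= RGB(214, 222, 255)


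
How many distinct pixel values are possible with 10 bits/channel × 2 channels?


Total bits = 10 bits/channel × 2 channels = 20 bits
Distinct pixel values = 2^20
= 1,048,576 pixel values


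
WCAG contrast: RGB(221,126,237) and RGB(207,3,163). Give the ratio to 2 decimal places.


Linearize each sRGB channel c=v/255: c/12.92 if c ≤ 0.04045 else ((c+0.055)/1.055)^2.4
L = 0.2126×R_lin + 0.7152×G_lin + 0.0722×B_lin
Color 1 (221,126,237):
  R=221: 221/255≈0.8667 > 0.04045 → ((0.8667+0.055)/1.055)^2.4 ≈ 0.72306
  G=126: 126/255≈0.4941 > 0.04045 → ((0.4941+0.055)/1.055)^2.4 ≈ 0.20864
  B=237: 237/255≈0.9294 > 0.04045 → ((0.9294+0.055)/1.055)^2.4 ≈ 0.84687
  L1 = 0.2126×0.72306 + 0.7152×0.20864 + 0.0722×0.84687 ≈ 0.36408
Color 2 (207,3,163):
  R=207: 207/255≈0.8118 > 0.04045 → ((0.8118+0.055)/1.055)^2.4 ≈ 0.62396
  G=3: 3/255≈0.0118 ≤ 0.04045 → 0.0118/12.92 ≈ 0.00091
  B=163: 163/255≈0.6392 > 0.04045 → ((0.6392+0.055)/1.055)^2.4 ≈ 0.36625
  L2 = 0.2126×0.62396 + 0.7152×0.00091 + 0.0722×0.36625 ≈ 0.15975
Lighter = 0.36408, Darker = 0.15975
Ratio = (L_lighter + 0.05) / (L_darker + 0.05)
Ratio = (0.36408 + 0.05) / (0.15975 + 0.05) = 0.41408 / 0.20975 ≈ 1.9742
Ratio ≈ 1.97:1


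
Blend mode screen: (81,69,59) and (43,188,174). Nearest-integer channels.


Screen: C = 255 - (255-A)×(255-B)/255, rounded to nearest integer
R: 255 - (255-81)×(255-43)/255 = 255 - 36888/255 ≈ 255 - 144.659 = 110.341 → 110
G: 255 - (255-69)×(255-188)/255 = 255 - 12462/255 ≈ 255 - 48.871 = 206.129 → 206
B: 255 - (255-59)×(255-174)/255 = 255 - 15876/255 ≈ 255 - 62.259 = 192.741 → 193
= RGB(110, 206, 193)


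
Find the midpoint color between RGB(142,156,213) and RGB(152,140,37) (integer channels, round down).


Midpoint: each channel = ⌊(C₁+C₂)/2⌋
R: ⌊(142+152)/2⌋ = 147
G: ⌊(156+140)/2⌋ = 148
B: ⌊(213+37)/2⌋ = 125
= RGB(147, 148, 125)


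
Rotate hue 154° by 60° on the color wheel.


New hue = (H + rotation) mod 360
New hue = (154 + 60) mod 360
= 214 mod 360
= 214°


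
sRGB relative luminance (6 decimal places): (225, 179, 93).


Linearize each channel (sRGB transfer function): c = v/255; c_lin = c/12.92 if c ≤ 0.04045, else ((c+0.055)/1.055)^2.4
  R: 225/255 ≈ 0.882353 > 0.04045 → ((0.882353+0.055)/1.055)^2.4 ≈ 0.752942
  G: 179/255 ≈ 0.701961 > 0.04045 → ((0.701961+0.055)/1.055)^2.4 ≈ 0.450786
  B: 93/255 ≈ 0.364706 > 0.04045 → ((0.364706+0.055)/1.055)^2.4 ≈ 0.109462
R_lin = 0.752942, G_lin = 0.450786, B_lin = 0.109462
L = 0.2126×R + 0.7152×G + 0.0722×B
L = 0.2126×0.752942 + 0.7152×0.450786 + 0.0722×0.109462
L ≈ 0.490381


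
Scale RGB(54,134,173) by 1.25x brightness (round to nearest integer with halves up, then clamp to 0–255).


Multiply each channel by 1.25, round half up, clamp to [0, 255]
R: 54×1.25 = 67.5 → round → 68
G: 134×1.25 = 167.5 → round → 168
B: 173×1.25 = 216.25 → round → 216
= RGB(68, 168, 216)


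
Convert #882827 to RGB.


88 → 136 (R)
28 → 40 (G)
27 → 39 (B)
= RGB(136, 40, 39)


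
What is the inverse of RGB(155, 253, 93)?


Invert: (255-R, 255-G, 255-B)
R: 255-155 = 100
G: 255-253 = 2
B: 255-93 = 162
= RGB(100, 2, 162)


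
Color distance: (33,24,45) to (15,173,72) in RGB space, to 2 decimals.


d = √[(R₁-R₂)² + (G₁-G₂)² + (B₁-B₂)²]
d = √[(33-15)² + (24-173)² + (45-72)²]
d = √[324 + 22201 + 729]
d = √23254
d ≈ 152.49


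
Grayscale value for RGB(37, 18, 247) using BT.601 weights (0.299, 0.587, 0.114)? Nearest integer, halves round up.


Gray = 0.299×R + 0.587×G + 0.114×B
Gray = 0.299×37 + 0.587×18 + 0.114×247
Gray = 11.063 + 10.566 + 28.158
Gray = 49.787 → round half up → 50
Gray = 50


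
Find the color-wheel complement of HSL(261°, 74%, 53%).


Complement = opposite side of color wheel = hue + 180°
H' = (261 + 180) mod 360 = 81°
S and L unchanged.
= HSL(81°, 74%, 53%)


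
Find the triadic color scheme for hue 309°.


Triadic: equally spaced at 120° intervals
H1 = 309°
H2 = (309 + 120) mod 360 = 69°
H3 = (309 + 240) mod 360 = 189°
Triadic = 309°, 69°, 189°


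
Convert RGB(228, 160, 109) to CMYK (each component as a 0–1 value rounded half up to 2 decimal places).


R'=228/255≈0.8941, G'=160/255≈0.6275, B'=109/255≈0.4275
K = 1 - max(R',G',B') = 1 - 228/255 = 27/255 = 0.10588… → 0.11
(1-R'-K)/(1-K) simplifies to (max-R)/max with max = 228:
C = (228-228)/228 = 0/228 = 0 → 0.00
M = (228-160)/228 = 68/228 = 0.29824… → 0.30
Y = (228-109)/228 = 119/228 = 0.52192… → 0.52
= CMYK(0.00, 0.30, 0.52, 0.11)


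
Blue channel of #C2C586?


Color: #C2C586
R = C2 = 194
G = C5 = 197
B = 86 = 134
Blue = 134


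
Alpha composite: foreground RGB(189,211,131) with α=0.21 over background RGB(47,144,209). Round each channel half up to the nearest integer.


C = α×F + (1-α)×B, with 1-α = 0.79
R: 0.21×189 + 0.79×47 = 39.69 + 37.13 = 76.82 → 77
G: 0.21×211 + 0.79×144 = 44.31 + 113.76 = 158.07 → 158
B: 0.21×131 + 0.79×209 = 27.51 + 165.11 = 192.62 → 193
= RGB(77, 158, 193)


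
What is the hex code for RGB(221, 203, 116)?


R = 221 → DD (hex)
G = 203 → CB (hex)
B = 116 → 74 (hex)
Hex = #DDCB74


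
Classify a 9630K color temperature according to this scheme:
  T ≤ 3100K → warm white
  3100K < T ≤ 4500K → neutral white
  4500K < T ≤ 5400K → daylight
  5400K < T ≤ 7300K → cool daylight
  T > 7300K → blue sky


Temperature: 9630K
9630K > 7300K → blue sky
Classification: blue sky


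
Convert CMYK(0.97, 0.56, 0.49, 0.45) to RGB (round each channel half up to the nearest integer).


R = 255 × (1-C) × (1-K) = 255 × 0.03 × 0.55 = 4.2075 → 4
G = 255 × (1-M) × (1-K) = 255 × 0.44 × 0.55 = 61.71 → 62
B = 255 × (1-Y) × (1-K) = 255 × 0.51 × 0.55 = 71.5275 → 72
= RGB(4, 62, 72)


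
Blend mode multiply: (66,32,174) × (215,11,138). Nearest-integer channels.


Multiply: C = A×B/255, rounded to nearest integer
R: 66×215/255 = 14190/255 ≈ 55.647 → 56
G: 32×11/255 = 352/255 ≈ 1.380 → 1
B: 174×138/255 = 24012/255 ≈ 94.165 → 94
= RGB(56, 1, 94)


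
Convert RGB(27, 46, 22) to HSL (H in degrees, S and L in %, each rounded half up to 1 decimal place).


Normalize: R'=27/255≈0.1059, G'=46/255≈0.1804, B'=22/255≈0.0863
Max=46/255, Min=22/255, Δ=Max-Min=24/255
L = (Max+Min)/2 = (46+22)/510 = 68/510 = 0.13333… → L = 13.3%
L ≤ 0.5 → S = Δ/(Max+Min) = 24/(46+22) = 24/68 = 0.35294… → S = 35.3%
(the 1/255 factors cancel in S and H, so raw channel differences can be used)
Max is G' → H = 60 × ((B-R)/Δ + 2) = 60 × ((22-27)/24 + 2)
  -5/24 + 2 = -0.2083… + 2 = 1.7916…
  H = 60 × 1.7916… = 107.5° → H = 107.5°
= HSL(107.5°, 35.3%, 13.3%)


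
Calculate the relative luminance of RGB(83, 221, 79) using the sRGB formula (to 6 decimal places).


Linearize each channel (sRGB transfer function): c = v/255; c_lin = c/12.92 if c ≤ 0.04045, else ((c+0.055)/1.055)^2.4
  R: 83/255 ≈ 0.325490 > 0.04045 → ((0.325490+0.055)/1.055)^2.4 ≈ 0.086500
  G: 221/255 ≈ 0.866667 > 0.04045 → ((0.866667+0.055)/1.055)^2.4 ≈ 0.723055
  B: 79/255 ≈ 0.309804 > 0.04045 → ((0.309804+0.055)/1.055)^2.4 ≈ 0.078187
R_lin = 0.086500, G_lin = 0.723055, B_lin = 0.078187
L = 0.2126×R + 0.7152×G + 0.0722×B
L = 0.2126×0.086500 + 0.7152×0.723055 + 0.0722×0.078187
L ≈ 0.541164


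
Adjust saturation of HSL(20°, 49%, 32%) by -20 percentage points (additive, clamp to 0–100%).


Original S = 49%
Adjustment = -20 percentage points
New S = 49 + (-20) = 29
Clamp to [0, 100] → 29
= HSL(20°, 29%, 32%)


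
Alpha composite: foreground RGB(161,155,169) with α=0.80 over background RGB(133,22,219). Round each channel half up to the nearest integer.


C = α×F + (1-α)×B, with 1-α = 0.20
R: 0.80×161 + 0.20×133 = 128.80 + 26.60 = 155.40 → 155
G: 0.80×155 + 0.20×22 = 124.00 + 4.40 = 128.40 → 128
B: 0.80×169 + 0.20×219 = 135.20 + 43.80 = 179.00 → 179
= RGB(155, 128, 179)


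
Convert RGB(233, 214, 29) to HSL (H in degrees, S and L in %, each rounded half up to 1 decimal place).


Normalize: R'=233/255≈0.9137, G'=214/255≈0.8392, B'=29/255≈0.1137
Max=233/255, Min=29/255, Δ=Max-Min=204/255
L = (Max+Min)/2 = (233+29)/510 = 262/510 = 0.51372… → L = 51.4%
L > 0.5 → S = Δ/(2-Max-Min) = 204/(510-233-29) = 204/248 = 0.82258… → S = 82.3%
(the 1/255 factors cancel in S and H, so raw channel differences can be used)
Max is R' → H = 60 × (((G-B)/Δ) mod 6) = 60 × (((214-29)/204) mod 6)
  185/204 = 0.9068…
  H = 60 × 0.9068… = 54.411…° → H = 54.4°
= HSL(54.4°, 82.3%, 51.4%)


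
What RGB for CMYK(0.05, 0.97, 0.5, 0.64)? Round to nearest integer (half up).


R = 255 × (1-C) × (1-K) = 255 × 0.95 × 0.36 = 87.21 → 87
G = 255 × (1-M) × (1-K) = 255 × 0.03 × 0.36 = 2.754 → 3
B = 255 × (1-Y) × (1-K) = 255 × 0.50 × 0.36 = 45.9 → 46
= RGB(87, 3, 46)


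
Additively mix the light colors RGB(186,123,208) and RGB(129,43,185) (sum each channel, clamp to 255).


Additive: each channel = min(255, C₁+C₂)
R: 186+129 = 315 → 255
G: 123+43 = 166 → 166
B: 208+185 = 393 → 255
= RGB(255, 166, 255)


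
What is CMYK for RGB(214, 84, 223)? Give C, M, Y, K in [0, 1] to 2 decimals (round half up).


R'=214/255≈0.8392, G'=84/255≈0.3294, B'=223/255≈0.8745
K = 1 - max(R',G',B') = 1 - 223/255 = 32/255 = 0.12549… → 0.13
(1-R'-K)/(1-K) simplifies to (max-R)/max with max = 223:
C = (223-214)/223 = 9/223 = 0.04035… → 0.04
M = (223-84)/223 = 139/223 = 0.62331… → 0.62
Y = (223-223)/223 = 0/223 = 0 → 0.00
= CMYK(0.04, 0.62, 0.00, 0.13)


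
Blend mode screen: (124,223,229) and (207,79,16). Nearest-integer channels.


Screen: C = 255 - (255-A)×(255-B)/255, rounded to nearest integer
R: 255 - (255-124)×(255-207)/255 = 255 - 6288/255 ≈ 255 - 24.659 = 230.341 → 230
G: 255 - (255-223)×(255-79)/255 = 255 - 5632/255 ≈ 255 - 22.086 = 232.914 → 233
B: 255 - (255-229)×(255-16)/255 = 255 - 6214/255 ≈ 255 - 24.369 = 230.631 → 231
= RGB(230, 233, 231)


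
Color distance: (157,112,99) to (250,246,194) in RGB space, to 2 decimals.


d = √[(R₁-R₂)² + (G₁-G₂)² + (B₁-B₂)²]
d = √[(157-250)² + (112-246)² + (99-194)²]
d = √[8649 + 17956 + 9025]
d = √35630
d ≈ 188.76


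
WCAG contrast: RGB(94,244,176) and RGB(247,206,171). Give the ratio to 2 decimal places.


Linearize each sRGB channel c=v/255: c/12.92 if c ≤ 0.04045 else ((c+0.055)/1.055)^2.4
L = 0.2126×R_lin + 0.7152×G_lin + 0.0722×B_lin
Color 1 (94,244,176):
  R=94: 94/255≈0.3686 > 0.04045 → ((0.3686+0.055)/1.055)^2.4 ≈ 0.11193
  G=244: 244/255≈0.9569 > 0.04045 → ((0.9569+0.055)/1.055)^2.4 ≈ 0.90466
  B=176: 176/255≈0.6902 > 0.04045 → ((0.6902+0.055)/1.055)^2.4 ≈ 0.43415
  L1 = 0.2126×0.11193 + 0.7152×0.90466 + 0.0722×0.43415 ≈ 0.70216
Color 2 (247,206,171):
  R=247: 247/255≈0.9686 > 0.04045 → ((0.9686+0.055)/1.055)^2.4 ≈ 0.93011
  G=206: 206/255≈0.8078 > 0.04045 → ((0.8078+0.055)/1.055)^2.4 ≈ 0.61721
  B=171: 171/255≈0.6706 > 0.04045 → ((0.6706+0.055)/1.055)^2.4 ≈ 0.40724
  L2 = 0.2126×0.93011 + 0.7152×0.61721 + 0.0722×0.40724 ≈ 0.66857
Lighter = 0.70216, Darker = 0.66857
Ratio = (L_lighter + 0.05) / (L_darker + 0.05)
Ratio = (0.70216 + 0.05) / (0.66857 + 0.05) = 0.75216 / 0.71857 ≈ 1.0467
Ratio ≈ 1.05:1


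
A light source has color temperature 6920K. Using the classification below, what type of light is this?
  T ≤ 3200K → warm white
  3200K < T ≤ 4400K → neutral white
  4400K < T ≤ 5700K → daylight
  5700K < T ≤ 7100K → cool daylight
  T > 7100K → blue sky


Temperature: 6920K
5700K < 6920K ≤ 7100K → cool daylight
Classification: cool daylight


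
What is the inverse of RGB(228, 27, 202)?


Invert: (255-R, 255-G, 255-B)
R: 255-228 = 27
G: 255-27 = 228
B: 255-202 = 53
= RGB(27, 228, 53)


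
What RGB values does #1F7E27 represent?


1F → 31 (R)
7E → 126 (G)
27 → 39 (B)
= RGB(31, 126, 39)


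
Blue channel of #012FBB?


Color: #012FBB
R = 01 = 1
G = 2F = 47
B = BB = 187
Blue = 187


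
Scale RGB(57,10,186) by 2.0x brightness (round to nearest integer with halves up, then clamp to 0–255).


Multiply each channel by 2.0, round half up, clamp to [0, 255]
R: 57×2.0 = 114
G: 10×2.0 = 20
B: 186×2.0 = 372 → clamp → 255
= RGB(114, 20, 255)


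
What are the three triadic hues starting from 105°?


Triadic: equally spaced at 120° intervals
H1 = 105°
H2 = (105 + 120) mod 360 = 225°
H3 = (105 + 240) mod 360 = 345°
Triadic = 105°, 225°, 345°


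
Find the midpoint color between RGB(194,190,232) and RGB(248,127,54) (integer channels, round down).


Midpoint: each channel = ⌊(C₁+C₂)/2⌋
R: ⌊(194+248)/2⌋ = 221
G: ⌊(190+127)/2⌋ = 158
B: ⌊(232+54)/2⌋ = 143
= RGB(221, 158, 143)


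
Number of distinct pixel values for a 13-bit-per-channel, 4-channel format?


Total bits = 13 bits/channel × 4 channels = 52 bits
Distinct pixel values = 2^52
= 4,503,599,627,370,496 pixel values


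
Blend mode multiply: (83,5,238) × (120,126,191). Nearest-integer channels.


Multiply: C = A×B/255, rounded to nearest integer
R: 83×120/255 = 9960/255 ≈ 39.059 → 39
G: 5×126/255 = 630/255 ≈ 2.471 → 2
B: 238×191/255 = 45458/255 ≈ 178.267 → 178
= RGB(39, 2, 178)


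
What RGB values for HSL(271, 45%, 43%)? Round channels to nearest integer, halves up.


H=271°, S=0.45, L=0.43
C = (1-|2L-1|)×S = (1-|-0.14|)×0.45 = 0.387
H' = H/60 = 271/60 ≈ 4.5167; X = C×(1-|H' mod 2 - 1|) = 0.19995
m = L - C/2 = 0.43 - 0.1935 = 0.2365
Sector ⌊H'⌋ = 4 → (R',G',B') = (0.19995, 0.0, 0.387)
RGB = ((R'+m)×255, (G'+m)×255, (B'+m)×255) = (111.29475, 60.3075, 158.9925)
Round half up → RGB(111, 60, 159)


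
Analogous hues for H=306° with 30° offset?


Base hue: 306°
Left analog: (306 - 30) mod 360 = 276°
Right analog: (306 + 30) mod 360 = 336°
Analogous hues = 276° and 336°


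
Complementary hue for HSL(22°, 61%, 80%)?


Complement = opposite side of color wheel = hue + 180°
H' = (22 + 180) mod 360 = 202°
S and L unchanged.
= HSL(202°, 61%, 80%)


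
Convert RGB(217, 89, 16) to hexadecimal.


R = 217 → D9 (hex)
G = 89 → 59 (hex)
B = 16 → 10 (hex)
Hex = #D95910


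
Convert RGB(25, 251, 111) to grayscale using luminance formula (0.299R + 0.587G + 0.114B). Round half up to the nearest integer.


Gray = 0.299×R + 0.587×G + 0.114×B
Gray = 0.299×25 + 0.587×251 + 0.114×111
Gray = 7.475 + 147.337 + 12.654
Gray = 167.466 → round half up → 167
Gray = 167


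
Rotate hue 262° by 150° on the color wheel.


New hue = (H + rotation) mod 360
New hue = (262 + 150) mod 360
= 412 mod 360
= 52°


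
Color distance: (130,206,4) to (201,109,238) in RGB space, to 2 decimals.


d = √[(R₁-R₂)² + (G₁-G₂)² + (B₁-B₂)²]
d = √[(130-201)² + (206-109)² + (4-238)²]
d = √[5041 + 9409 + 54756]
d = √69206
d ≈ 263.07


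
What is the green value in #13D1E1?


Color: #13D1E1
R = 13 = 19
G = D1 = 209
B = E1 = 225
Green = 209


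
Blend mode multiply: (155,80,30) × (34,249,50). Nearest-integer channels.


Multiply: C = A×B/255, rounded to nearest integer
R: 155×34/255 = 5270/255 ≈ 20.667 → 21
G: 80×249/255 = 19920/255 ≈ 78.118 → 78
B: 30×50/255 = 1500/255 ≈ 5.882 → 6
= RGB(21, 78, 6)


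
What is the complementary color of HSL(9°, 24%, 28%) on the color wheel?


Complement = opposite side of color wheel = hue + 180°
H' = (9 + 180) mod 360 = 189°
S and L unchanged.
= HSL(189°, 24%, 28%)


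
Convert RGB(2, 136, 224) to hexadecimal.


R = 2 → 02 (hex)
G = 136 → 88 (hex)
B = 224 → E0 (hex)
Hex = #0288E0


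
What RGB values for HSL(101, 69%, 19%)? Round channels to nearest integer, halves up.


H=101°, S=0.69, L=0.19
C = (1-|2L-1|)×S = (1-|-0.62|)×0.69 = 0.2622
H' = H/60 = 101/60 ≈ 1.6833; X = C×(1-|H' mod 2 - 1|) = 0.08303
m = L - C/2 = 0.19 - 0.1311 = 0.0589
Sector ⌊H'⌋ = 1 → (R',G',B') = (0.08303, 0.2622, 0.0)
RGB = ((R'+m)×255, (G'+m)×255, (B'+m)×255) = (36.19215, 81.8805, 15.0195)
Round half up → RGB(36, 82, 15)


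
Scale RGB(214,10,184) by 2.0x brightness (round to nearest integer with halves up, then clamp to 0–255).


Multiply each channel by 2.0, round half up, clamp to [0, 255]
R: 214×2.0 = 428 → clamp → 255
G: 10×2.0 = 20
B: 184×2.0 = 368 → clamp → 255
= RGB(255, 20, 255)


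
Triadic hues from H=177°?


Triadic: equally spaced at 120° intervals
H1 = 177°
H2 = (177 + 120) mod 360 = 297°
H3 = (177 + 240) mod 360 = 57°
Triadic = 177°, 297°, 57°


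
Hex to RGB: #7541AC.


75 → 117 (R)
41 → 65 (G)
AC → 172 (B)
= RGB(117, 65, 172)


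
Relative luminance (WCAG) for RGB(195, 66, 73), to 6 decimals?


Linearize each channel (sRGB transfer function): c = v/255; c_lin = c/12.92 if c ≤ 0.04045, else ((c+0.055)/1.055)^2.4
  R: 195/255 ≈ 0.764706 > 0.04045 → ((0.764706+0.055)/1.055)^2.4 ≈ 0.545724
  G: 66/255 ≈ 0.258824 > 0.04045 → ((0.258824+0.055)/1.055)^2.4 ≈ 0.054480
  B: 73/255 ≈ 0.286275 > 0.04045 → ((0.286275+0.055)/1.055)^2.4 ≈ 0.066626
R_lin = 0.545724, G_lin = 0.054480, B_lin = 0.066626
L = 0.2126×R + 0.7152×G + 0.0722×B
L = 0.2126×0.545724 + 0.7152×0.054480 + 0.0722×0.066626
L ≈ 0.159796


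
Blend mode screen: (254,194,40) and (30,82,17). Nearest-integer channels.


Screen: C = 255 - (255-A)×(255-B)/255, rounded to nearest integer
R: 255 - (255-254)×(255-30)/255 = 255 - 225/255 ≈ 255 - 0.882 = 254.118 → 254
G: 255 - (255-194)×(255-82)/255 = 255 - 10553/255 ≈ 255 - 41.384 = 213.616 → 214
B: 255 - (255-40)×(255-17)/255 = 255 - 51170/255 ≈ 255 - 200.667 = 54.333 → 54
= RGB(254, 214, 54)


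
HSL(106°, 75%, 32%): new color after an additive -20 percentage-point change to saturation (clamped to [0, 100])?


Original S = 75%
Adjustment = -20 percentage points
New S = 75 + (-20) = 55
Clamp to [0, 100] → 55
= HSL(106°, 55%, 32%)


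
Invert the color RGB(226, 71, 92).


Invert: (255-R, 255-G, 255-B)
R: 255-226 = 29
G: 255-71 = 184
B: 255-92 = 163
= RGB(29, 184, 163)


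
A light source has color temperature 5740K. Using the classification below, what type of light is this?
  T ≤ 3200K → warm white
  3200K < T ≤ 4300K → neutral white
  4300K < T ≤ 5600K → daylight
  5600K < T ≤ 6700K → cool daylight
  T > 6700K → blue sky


Temperature: 5740K
5600K < 5740K ≤ 6700K → cool daylight
Classification: cool daylight


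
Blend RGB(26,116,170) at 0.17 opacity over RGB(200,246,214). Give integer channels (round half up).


C = α×F + (1-α)×B, with 1-α = 0.83
R: 0.17×26 + 0.83×200 = 4.42 + 166.00 = 170.42 → 170
G: 0.17×116 + 0.83×246 = 19.72 + 204.18 = 223.90 → 224
B: 0.17×170 + 0.83×214 = 28.90 + 177.62 = 206.52 → 207
= RGB(170, 224, 207)


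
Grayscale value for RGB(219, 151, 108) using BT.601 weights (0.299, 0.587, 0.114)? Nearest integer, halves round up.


Gray = 0.299×R + 0.587×G + 0.114×B
Gray = 0.299×219 + 0.587×151 + 0.114×108
Gray = 65.481 + 88.637 + 12.312
Gray = 166.430 → round half up → 166
Gray = 166


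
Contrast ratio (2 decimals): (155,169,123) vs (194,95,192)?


Linearize each sRGB channel c=v/255: c/12.92 if c ≤ 0.04045 else ((c+0.055)/1.055)^2.4
L = 0.2126×R_lin + 0.7152×G_lin + 0.0722×B_lin
Color 1 (155,169,123):
  R=155: 155/255≈0.6078 > 0.04045 → ((0.6078+0.055)/1.055)^2.4 ≈ 0.32778
  G=169: 169/255≈0.6627 > 0.04045 → ((0.6627+0.055)/1.055)^2.4 ≈ 0.39676
  B=123: 123/255≈0.4824 > 0.04045 → ((0.4824+0.055)/1.055)^2.4 ≈ 0.19807
  L1 = 0.2126×0.32778 + 0.7152×0.39676 + 0.0722×0.19807 ≈ 0.36775
Color 2 (194,95,192):
  R=194: 194/255≈0.7608 > 0.04045 → ((0.7608+0.055)/1.055)^2.4 ≈ 0.53948
  G=95: 95/255≈0.3725 > 0.04045 → ((0.3725+0.055)/1.055)^2.4 ≈ 0.11444
  B=192: 192/255≈0.7529 > 0.04045 → ((0.7529+0.055)/1.055)^2.4 ≈ 0.52712
  L2 = 0.2126×0.53948 + 0.7152×0.11444 + 0.0722×0.52712 ≈ 0.23460
Lighter = 0.36775, Darker = 0.23460
Ratio = (L_lighter + 0.05) / (L_darker + 0.05)
Ratio = (0.36775 + 0.05) / (0.23460 + 0.05) = 0.41775 / 0.28460 ≈ 1.4679
Ratio ≈ 1.47:1


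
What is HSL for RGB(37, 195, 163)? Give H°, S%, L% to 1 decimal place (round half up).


Normalize: R'=37/255≈0.1451, G'=195/255≈0.7647, B'=163/255≈0.6392
Max=195/255, Min=37/255, Δ=Max-Min=158/255
L = (Max+Min)/2 = (195+37)/510 = 232/510 = 0.45490… → L = 45.5%
L ≤ 0.5 → S = Δ/(Max+Min) = 158/(195+37) = 158/232 = 0.68103… → S = 68.1%
(the 1/255 factors cancel in S and H, so raw channel differences can be used)
Max is G' → H = 60 × ((B-R)/Δ + 2) = 60 × ((163-37)/158 + 2)
  126/158 + 2 = 0.7974… + 2 = 2.7974…
  H = 60 × 2.7974… = 167.848…° → H = 167.8°
= HSL(167.8°, 68.1%, 45.5%)


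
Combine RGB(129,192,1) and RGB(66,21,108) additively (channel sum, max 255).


Additive: each channel = min(255, C₁+C₂)
R: 129+66 = 195 → 195
G: 192+21 = 213 → 213
B: 1+108 = 109 → 109
= RGB(195, 213, 109)


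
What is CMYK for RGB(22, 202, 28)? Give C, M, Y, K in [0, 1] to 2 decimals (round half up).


R'=22/255≈0.0863, G'=202/255≈0.7922, B'=28/255≈0.1098
K = 1 - max(R',G',B') = 1 - 202/255 = 53/255 = 0.20784… → 0.21
(1-R'-K)/(1-K) simplifies to (max-R)/max with max = 202:
C = (202-22)/202 = 180/202 = 0.89108… → 0.89
M = (202-202)/202 = 0/202 = 0 → 0.00
Y = (202-28)/202 = 174/202 = 0.86138… → 0.86
= CMYK(0.89, 0.00, 0.86, 0.21)


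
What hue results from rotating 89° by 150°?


New hue = (H + rotation) mod 360
New hue = (89 + 150) mod 360
= 239 mod 360
= 239°


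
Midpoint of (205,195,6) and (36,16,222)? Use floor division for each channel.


Midpoint: each channel = ⌊(C₁+C₂)/2⌋
R: ⌊(205+36)/2⌋ = 120
G: ⌊(195+16)/2⌋ = 105
B: ⌊(6+222)/2⌋ = 114
= RGB(120, 105, 114)


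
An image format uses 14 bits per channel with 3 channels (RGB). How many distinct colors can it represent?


Total bits = 14 bits/channel × 3 channels = 42 bits
Distinct colors = 2^42
= 4,398,046,511,104 colors


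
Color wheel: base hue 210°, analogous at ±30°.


Base hue: 210°
Left analog: (210 - 30) mod 360 = 180°
Right analog: (210 + 30) mod 360 = 240°
Analogous hues = 180° and 240°


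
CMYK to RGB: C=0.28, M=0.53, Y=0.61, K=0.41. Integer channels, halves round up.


R = 255 × (1-C) × (1-K) = 255 × 0.72 × 0.59 = 108.324 → 108
G = 255 × (1-M) × (1-K) = 255 × 0.47 × 0.59 = 70.7115 → 71
B = 255 × (1-Y) × (1-K) = 255 × 0.39 × 0.59 = 58.6755 → 59
= RGB(108, 71, 59)


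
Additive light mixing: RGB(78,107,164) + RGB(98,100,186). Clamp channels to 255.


Additive: each channel = min(255, C₁+C₂)
R: 78+98 = 176 → 176
G: 107+100 = 207 → 207
B: 164+186 = 350 → 255
= RGB(176, 207, 255)


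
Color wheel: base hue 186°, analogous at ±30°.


Base hue: 186°
Left analog: (186 - 30) mod 360 = 156°
Right analog: (186 + 30) mod 360 = 216°
Analogous hues = 156° and 216°


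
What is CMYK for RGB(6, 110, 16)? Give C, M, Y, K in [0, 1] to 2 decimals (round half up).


R'=6/255≈0.0235, G'=110/255≈0.4314, B'=16/255≈0.0627
K = 1 - max(R',G',B') = 1 - 110/255 = 145/255 = 0.56862… → 0.57
(1-R'-K)/(1-K) simplifies to (max-R)/max with max = 110:
C = (110-6)/110 = 104/110 = 0.94545… → 0.95
M = (110-110)/110 = 0/110 = 0 → 0.00
Y = (110-16)/110 = 94/110 = 0.85454… → 0.85
= CMYK(0.95, 0.00, 0.85, 0.57)


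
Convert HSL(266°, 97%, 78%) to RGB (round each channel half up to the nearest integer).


H=266°, S=0.97, L=0.78
C = (1-|2L-1|)×S = (1-|0.56|)×0.97 = 0.4268
H' = H/60 = 266/60 ≈ 4.4333; X = C×(1-|H' mod 2 - 1|) ≈ 0.1849
m = L - C/2 = 0.78 - 0.2134 = 0.5666
Sector ⌊H'⌋ = 4 → (R',G',B') = (≈0.1849, 0.0, 0.4268)
RGB = ((R'+m)×255, (G'+m)×255, (B'+m)×255) = (191.6444, 144.483, 253.317)
Round half up → RGB(192, 144, 253)


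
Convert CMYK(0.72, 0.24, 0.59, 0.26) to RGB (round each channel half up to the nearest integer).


R = 255 × (1-C) × (1-K) = 255 × 0.28 × 0.74 = 52.836 → 53
G = 255 × (1-M) × (1-K) = 255 × 0.76 × 0.74 = 143.412 → 143
B = 255 × (1-Y) × (1-K) = 255 × 0.41 × 0.74 = 77.367 → 77
= RGB(53, 143, 77)


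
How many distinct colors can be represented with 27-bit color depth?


Colors = 2^bits = 2^27
= 134,217,728 colors


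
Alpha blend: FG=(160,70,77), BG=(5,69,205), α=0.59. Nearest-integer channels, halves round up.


C = α×F + (1-α)×B, with 1-α = 0.41
R: 0.59×160 + 0.41×5 = 94.40 + 2.05 = 96.45 → 96
G: 0.59×70 + 0.41×69 = 41.30 + 28.29 = 69.59 → 70
B: 0.59×77 + 0.41×205 = 45.43 + 84.05 = 129.48 → 129
= RGB(96, 70, 129)


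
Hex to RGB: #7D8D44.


7D → 125 (R)
8D → 141 (G)
44 → 68 (B)
= RGB(125, 141, 68)


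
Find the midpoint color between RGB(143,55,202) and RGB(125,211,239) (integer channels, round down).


Midpoint: each channel = ⌊(C₁+C₂)/2⌋
R: ⌊(143+125)/2⌋ = 134
G: ⌊(55+211)/2⌋ = 133
B: ⌊(202+239)/2⌋ = 220
= RGB(134, 133, 220)


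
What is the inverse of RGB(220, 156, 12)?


Invert: (255-R, 255-G, 255-B)
R: 255-220 = 35
G: 255-156 = 99
B: 255-12 = 243
= RGB(35, 99, 243)


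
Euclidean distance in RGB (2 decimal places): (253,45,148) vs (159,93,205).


d = √[(R₁-R₂)² + (G₁-G₂)² + (B₁-B₂)²]
d = √[(253-159)² + (45-93)² + (148-205)²]
d = √[8836 + 2304 + 3249]
d = √14389
d ≈ 119.95


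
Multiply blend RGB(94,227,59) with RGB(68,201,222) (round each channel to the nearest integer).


Multiply: C = A×B/255, rounded to nearest integer
R: 94×68/255 = 6392/255 ≈ 25.067 → 25
G: 227×201/255 = 45627/255 ≈ 178.929 → 179
B: 59×222/255 = 13098/255 ≈ 51.365 → 51
= RGB(25, 179, 51)


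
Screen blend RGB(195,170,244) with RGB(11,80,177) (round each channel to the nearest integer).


Screen: C = 255 - (255-A)×(255-B)/255, rounded to nearest integer
R: 255 - (255-195)×(255-11)/255 = 255 - 14640/255 ≈ 255 - 57.412 = 197.588 → 198
G: 255 - (255-170)×(255-80)/255 = 255 - 14875/255 ≈ 255 - 58.333 = 196.667 → 197
B: 255 - (255-244)×(255-177)/255 = 255 - 858/255 ≈ 255 - 3.365 = 251.635 → 252
= RGB(198, 197, 252)


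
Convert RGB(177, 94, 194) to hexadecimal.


R = 177 → B1 (hex)
G = 94 → 5E (hex)
B = 194 → C2 (hex)
Hex = #B15EC2


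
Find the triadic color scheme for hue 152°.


Triadic: equally spaced at 120° intervals
H1 = 152°
H2 = (152 + 120) mod 360 = 272°
H3 = (152 + 240) mod 360 = 32°
Triadic = 152°, 272°, 32°


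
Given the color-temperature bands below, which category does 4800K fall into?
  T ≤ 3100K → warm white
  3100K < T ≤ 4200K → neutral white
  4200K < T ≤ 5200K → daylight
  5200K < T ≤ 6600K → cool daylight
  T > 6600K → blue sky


Temperature: 4800K
4200K < 4800K ≤ 5200K → daylight
Classification: daylight


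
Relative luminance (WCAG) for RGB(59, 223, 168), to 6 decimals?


Linearize each channel (sRGB transfer function): c = v/255; c_lin = c/12.92 if c ≤ 0.04045, else ((c+0.055)/1.055)^2.4
  R: 59/255 ≈ 0.231373 > 0.04045 → ((0.231373+0.055)/1.055)^2.4 ≈ 0.043735
  G: 223/255 ≈ 0.874510 > 0.04045 → ((0.874510+0.055)/1.055)^2.4 ≈ 0.737910
  B: 168/255 ≈ 0.658824 > 0.04045 → ((0.658824+0.055)/1.055)^2.4 ≈ 0.391572
R_lin = 0.043735, G_lin = 0.737910, B_lin = 0.391572
L = 0.2126×R + 0.7152×G + 0.0722×B
L = 0.2126×0.043735 + 0.7152×0.737910 + 0.0722×0.391572
L ≈ 0.565323


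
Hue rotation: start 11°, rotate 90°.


New hue = (H + rotation) mod 360
New hue = (11 + 90) mod 360
= 101 mod 360
= 101°


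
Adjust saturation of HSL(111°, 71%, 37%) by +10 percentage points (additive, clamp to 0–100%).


Original S = 71%
Adjustment = +10 percentage points
New S = 71 + (10) = 81
Clamp to [0, 100] → 81
= HSL(111°, 81%, 37%)


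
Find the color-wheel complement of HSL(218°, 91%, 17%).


Complement = opposite side of color wheel = hue + 180°
H' = (218 + 180) mod 360 = 38°
S and L unchanged.
= HSL(38°, 91%, 17%)


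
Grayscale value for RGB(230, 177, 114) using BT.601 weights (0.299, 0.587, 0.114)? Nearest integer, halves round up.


Gray = 0.299×R + 0.587×G + 0.114×B
Gray = 0.299×230 + 0.587×177 + 0.114×114
Gray = 68.770 + 103.899 + 12.996
Gray = 185.665 → round half up → 186
Gray = 186


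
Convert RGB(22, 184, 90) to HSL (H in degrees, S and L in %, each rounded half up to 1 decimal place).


Normalize: R'=22/255≈0.0863, G'=184/255≈0.7216, B'=90/255≈0.3529
Max=184/255, Min=22/255, Δ=Max-Min=162/255
L = (Max+Min)/2 = (184+22)/510 = 206/510 = 0.40392… → L = 40.4%
L ≤ 0.5 → S = Δ/(Max+Min) = 162/(184+22) = 162/206 = 0.78640… → S = 78.6%
(the 1/255 factors cancel in S and H, so raw channel differences can be used)
Max is G' → H = 60 × ((B-R)/Δ + 2) = 60 × ((90-22)/162 + 2)
  68/162 + 2 = 0.4197… + 2 = 2.4197…
  H = 60 × 2.4197… = 145.185…° → H = 145.2°
= HSL(145.2°, 78.6%, 40.4%)


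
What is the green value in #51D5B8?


Color: #51D5B8
R = 51 = 81
G = D5 = 213
B = B8 = 184
Green = 213


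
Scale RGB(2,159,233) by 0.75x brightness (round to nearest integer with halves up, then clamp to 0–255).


Multiply each channel by 0.75, round half up, clamp to [0, 255]
R: 2×0.75 = 1.5 → round → 2
G: 159×0.75 = 119.25 → round → 119
B: 233×0.75 = 174.75 → round → 175
= RGB(2, 119, 175)


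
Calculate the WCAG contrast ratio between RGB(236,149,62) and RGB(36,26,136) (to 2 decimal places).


Linearize each sRGB channel c=v/255: c/12.92 if c ≤ 0.04045 else ((c+0.055)/1.055)^2.4
L = 0.2126×R_lin + 0.7152×G_lin + 0.0722×B_lin
Color 1 (236,149,62):
  R=236: 236/255≈0.9255 > 0.04045 → ((0.9255+0.055)/1.055)^2.4 ≈ 0.83880
  G=149: 149/255≈0.5843 > 0.04045 → ((0.5843+0.055)/1.055)^2.4 ≈ 0.30054
  B=62: 62/255≈0.2431 > 0.04045 → ((0.2431+0.055)/1.055)^2.4 ≈ 0.04817
  L1 = 0.2126×0.83880 + 0.7152×0.30054 + 0.0722×0.04817 ≈ 0.39676
Color 2 (36,26,136):
  R=36: 36/255≈0.1412 > 0.04045 → ((0.1412+0.055)/1.055)^2.4 ≈ 0.01764
  G=26: 26/255≈0.1020 > 0.04045 → ((0.1020+0.055)/1.055)^2.4 ≈ 0.01033
  B=136: 136/255≈0.5333 > 0.04045 → ((0.5333+0.055)/1.055)^2.4 ≈ 0.24620
  L2 = 0.2126×0.01764 + 0.7152×0.01033 + 0.0722×0.24620 ≈ 0.02891
Lighter = 0.39676, Darker = 0.02891
Ratio = (L_lighter + 0.05) / (L_darker + 0.05)
Ratio = (0.39676 + 0.05) / (0.02891 + 0.05) = 0.44676 / 0.07891 ≈ 5.6613
Ratio ≈ 5.66:1


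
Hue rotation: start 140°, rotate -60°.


New hue = (H + rotation) mod 360
New hue = (140 -60) mod 360
= 80 mod 360
= 80°


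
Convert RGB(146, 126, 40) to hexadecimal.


R = 146 → 92 (hex)
G = 126 → 7E (hex)
B = 40 → 28 (hex)
Hex = #927E28


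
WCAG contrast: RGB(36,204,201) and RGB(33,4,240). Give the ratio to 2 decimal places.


Linearize each sRGB channel c=v/255: c/12.92 if c ≤ 0.04045 else ((c+0.055)/1.055)^2.4
L = 0.2126×R_lin + 0.7152×G_lin + 0.0722×B_lin
Color 1 (36,204,201):
  R=36: 36/255≈0.1412 > 0.04045 → ((0.1412+0.055)/1.055)^2.4 ≈ 0.01764
  G=204: 204/255≈0.8000 > 0.04045 → ((0.8000+0.055)/1.055)^2.4 ≈ 0.60383
  B=201: 201/255≈0.7882 > 0.04045 → ((0.7882+0.055)/1.055)^2.4 ≈ 0.58408
  L1 = 0.2126×0.01764 + 0.7152×0.60383 + 0.0722×0.58408 ≈ 0.47778
Color 2 (33,4,240):
  R=33: 33/255≈0.1294 > 0.04045 → ((0.1294+0.055)/1.055)^2.4 ≈ 0.01521
  G=4: 4/255≈0.0157 ≤ 0.04045 → 0.0157/12.92 ≈ 0.00121
  B=240: 240/255≈0.9412 > 0.04045 → ((0.9412+0.055)/1.055)^2.4 ≈ 0.87137
  L2 = 0.2126×0.01521 + 0.7152×0.00121 + 0.0722×0.87137 ≈ 0.06701
Lighter = 0.47778, Darker = 0.06701
Ratio = (L_lighter + 0.05) / (L_darker + 0.05)
Ratio = (0.47778 + 0.05) / (0.06701 + 0.05) = 0.52778 / 0.11701 ≈ 4.5104
Ratio ≈ 4.51:1


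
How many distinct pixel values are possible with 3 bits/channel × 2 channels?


Total bits = 3 bits/channel × 2 channels = 6 bits
Distinct pixel values = 2^6
= 64 pixel values


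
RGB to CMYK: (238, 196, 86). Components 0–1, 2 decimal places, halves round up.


R'=238/255≈0.9333, G'=196/255≈0.7686, B'=86/255≈0.3373
K = 1 - max(R',G',B') = 1 - 238/255 = 17/255 = 0.06666… → 0.07
(1-R'-K)/(1-K) simplifies to (max-R)/max with max = 238:
C = (238-238)/238 = 0/238 = 0 → 0.00
M = (238-196)/238 = 42/238 = 0.17647… → 0.18
Y = (238-86)/238 = 152/238 = 0.63865… → 0.64
= CMYK(0.00, 0.18, 0.64, 0.07)


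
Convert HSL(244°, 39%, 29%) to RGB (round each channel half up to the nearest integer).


H=244°, S=0.39, L=0.29
C = (1-|2L-1|)×S = (1-|-0.42|)×0.39 = 0.2262
H' = H/60 = 244/60 ≈ 4.0667; X = C×(1-|H' mod 2 - 1|) = 0.01508
m = L - C/2 = 0.29 - 0.1131 = 0.1769
Sector ⌊H'⌋ = 4 → (R',G',B') = (0.01508, 0.0, 0.2262)
RGB = ((R'+m)×255, (G'+m)×255, (B'+m)×255) = (48.9549, 45.1095, 102.7905)
Round half up → RGB(49, 45, 103)
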